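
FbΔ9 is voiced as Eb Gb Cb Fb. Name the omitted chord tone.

FbΔ9 = Fb, Ab, Cb, Eb, Gb. The voicing lacks the 3rd (major 3rd), Ab.

Ab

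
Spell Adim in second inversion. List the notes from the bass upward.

Eb – A – C

In root position, Adim is A–C–Eb.
Second inversion puts the fifth (Eb) in the bass.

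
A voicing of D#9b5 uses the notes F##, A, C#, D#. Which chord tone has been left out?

The full D#9b5 chord is D#, F##, A, C#, E#.
Comparing with the voicing, the major 9th (9th) — E# — is absent.

E#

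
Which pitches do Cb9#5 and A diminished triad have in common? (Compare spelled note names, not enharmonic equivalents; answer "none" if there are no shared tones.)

Eb

Cb9#5 = Cb, Eb, G, Bbb, Db.
A diminished triad = A, C, Eb.
Shared: Eb.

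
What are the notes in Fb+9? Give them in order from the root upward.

Fb Ab C Ebb Gb

Fb+9: dominant ninth sharp five on Fb.
- root: Fb
- major 3rd: Ab
- augmented 5th: C
- minor 7th: Ebb
- major 9th: Gb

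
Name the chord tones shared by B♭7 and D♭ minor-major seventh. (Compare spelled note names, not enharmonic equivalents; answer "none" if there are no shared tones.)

Ab

B♭7: Bb D F Ab
D♭ minor-major seventh: Db Fb Ab C
Common to both → Ab.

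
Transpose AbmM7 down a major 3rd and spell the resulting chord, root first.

Fb, Abb, Cb, Eb

A major 3rd down from Ab is Fb, so the new chord is Fb minor-major seventh.
Root: Fb
Minor 3rd (3rd): Abb
Perfect 5th (5th): Cb
Major 7th (7th): Eb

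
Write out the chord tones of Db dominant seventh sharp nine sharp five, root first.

Db  F  A  Cb  E

Root Db, quality dominant seventh sharp nine sharp five:
Db — root
F — major 3rd
A — augmented 5th
Cb — minor 7th
E — augmented 9th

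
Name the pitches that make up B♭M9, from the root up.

B♭M9: major ninth on Bb.
Root: Bb
Major 3rd (3rd): D
Perfect 5th (5th): F
Major 7th (7th): A
Major 9th (9th): C

Bb, D, F, A, C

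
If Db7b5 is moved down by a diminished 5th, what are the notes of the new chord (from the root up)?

G  B  D♭  F

Transposed root: D♭ → G (diminished 5th down). So we spell G dominant seventh flat five:
root → G
3rd (major 3rd) → B
5th (diminished 5th) → D♭
7th (minor 7th) → F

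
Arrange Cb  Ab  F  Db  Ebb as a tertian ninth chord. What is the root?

Db

Arranged so that each adjacent pair is a third by letter name: Db – F – Ab – Cb – Ebb.
The bottom of that stack, Db, is the root (this is Db dominant seventh flat nine).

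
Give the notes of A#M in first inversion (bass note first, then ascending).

A#M = A#–C##–E#; first inversion → third (C##) lowest.

C## E# A#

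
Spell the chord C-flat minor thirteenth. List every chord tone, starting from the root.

C-flat – E-double-flat – G-flat – B-double-flat – D-flat – F-flat – A-flat

Root C-flat, quality minor thirteenth:
C-flat — root
E-double-flat — minor 3rd
G-flat — perfect 5th
B-double-flat — minor 7th
D-flat — major 9th
F-flat — perfect 11th
A-flat — major 13th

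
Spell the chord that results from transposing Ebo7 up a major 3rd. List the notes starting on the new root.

G, Bb, Db, Fb

Transposed root: Eb → G (major 3rd up). So we spell G diminished seventh:
root → G
3rd (minor 3rd) → Bb
5th (diminished 5th) → Db
7th (diminished 7th) → Fb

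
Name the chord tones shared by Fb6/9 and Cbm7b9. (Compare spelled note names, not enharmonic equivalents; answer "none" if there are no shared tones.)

Cb, Gb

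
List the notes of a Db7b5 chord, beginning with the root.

D♭ – F – A𝄫 – C♭

Db7b5: dominant seventh flat five on D♭.
Root: D♭
Major 3rd (3rd): F
Diminished 5th (5th): A𝄫
Minor 7th (7th): C♭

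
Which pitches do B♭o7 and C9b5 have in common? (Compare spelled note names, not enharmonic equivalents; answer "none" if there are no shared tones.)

Bb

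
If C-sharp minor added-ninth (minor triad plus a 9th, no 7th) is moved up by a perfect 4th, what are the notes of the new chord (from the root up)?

F# – A – C# – G#

Transposed root: C# → F# (perfect 4th up). So we spell F# minor added-ninth:
Root: F#
Minor 3rd (3rd): A
Perfect 5th (5th): C#
Major 9th (9th): G#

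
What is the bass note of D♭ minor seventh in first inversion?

D♭ minor seventh = Db–Fb–Ab–Cb. First inversion → third in the bass = Fb.

Fb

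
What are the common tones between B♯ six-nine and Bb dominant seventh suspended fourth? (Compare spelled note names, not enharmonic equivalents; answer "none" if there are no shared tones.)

none

B♯ six-nine: B-sharp D-double-sharp F-double-sharp G-double-sharp C-double-sharp
Bb dominant seventh suspended fourth: B-flat E-flat F A-flat
Common to both → none.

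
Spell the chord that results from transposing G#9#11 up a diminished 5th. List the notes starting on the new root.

G# up a diminished 5th → D. New chord: D dominant ninth sharp eleven.
Root: D
Major 3rd (3rd): F#
Perfect 5th (5th): A
Minor 7th (7th): C
Major 9th (9th): E
Augmented 11th (11th): G#

D – F# – A – C – E – G#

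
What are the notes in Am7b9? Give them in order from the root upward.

A, C, E, G, Bb

Am7b9: minor seventh flat nine on A.
root → A
3rd (minor 3rd) → C
5th (perfect 5th) → E
7th (minor 7th) → G
9th (minor 9th) → Bb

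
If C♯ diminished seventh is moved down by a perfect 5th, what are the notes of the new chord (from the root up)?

F# A C Eb

Transposed root: C# → F# (perfect 5th down). So we spell F# diminished seventh:
F# — root
A — minor 3rd
C — diminished 5th
Eb — diminished 7th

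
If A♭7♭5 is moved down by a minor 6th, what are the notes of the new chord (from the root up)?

Transposed root: Ab → C (minor 6th down). So we spell C dominant seventh flat five:
Root: C
Major 3rd (3rd): E
Diminished 5th (5th): Gb
Minor 7th (7th): Bb

C, E, Gb, Bb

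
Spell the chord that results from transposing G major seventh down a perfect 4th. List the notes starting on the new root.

Transposed root: G → D (perfect 4th down). So we spell D major seventh:
Root: D
Major 3rd (3rd): F♯
Perfect 5th (5th): A
Major 7th (7th): C♯

D F♯ A C♯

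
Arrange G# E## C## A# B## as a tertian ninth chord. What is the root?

A#

Arranged so that each adjacent pair is a third by letter name: A# – C## – E## – G# – B##.
The bottom of that stack, A#, is the root (this is A# dominant seventh sharp nine sharp five).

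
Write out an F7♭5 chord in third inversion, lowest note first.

In root position, F7♭5 is F–A–C♭–E♭.
Third inversion puts the seventh (E♭) in the bass.

E♭ – F – A – C♭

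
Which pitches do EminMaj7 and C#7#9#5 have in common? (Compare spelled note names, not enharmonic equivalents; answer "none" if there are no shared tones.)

EminMaj7 = E, G, B, D#.
C#7#9#5 = C#, E#, G##, B, D##.
Shared: B.

B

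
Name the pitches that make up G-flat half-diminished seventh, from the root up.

Gb, Bbb, Dbb, Fb

Root Gb, quality half-diminished seventh:
root → Gb
3rd (minor 3rd) → Bbb
5th (diminished 5th) → Dbb
7th (minor 7th) → Fb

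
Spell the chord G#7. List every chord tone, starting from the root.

G#7 is a dominant seventh built on G#.
G# — root
B# — major 3rd
D# — perfect 5th
F# — minor 7th

G#  B#  D#  F#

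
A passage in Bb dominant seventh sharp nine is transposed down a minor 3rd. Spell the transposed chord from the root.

Transposed root: B-flat → G (minor 3rd down). So we spell G dominant seventh sharp nine:
Root: G
Major 3rd (3rd): B
Perfect 5th (5th): D
Minor 7th (7th): F
Augmented 9th (9th): A-sharp

G B D F A-sharp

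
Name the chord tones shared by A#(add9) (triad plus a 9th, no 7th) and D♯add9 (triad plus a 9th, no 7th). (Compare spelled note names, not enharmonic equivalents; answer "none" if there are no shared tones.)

A#, E#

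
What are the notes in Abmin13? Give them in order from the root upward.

Ab – Cb – Eb – Gb – Bb – Db – F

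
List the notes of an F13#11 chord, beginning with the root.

F A C Eb G B D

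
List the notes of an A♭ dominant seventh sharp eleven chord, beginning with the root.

Ab C Eb Gb D

A♭ dominant seventh sharp eleven is a dominant seventh sharp eleven built on Ab.
Root: Ab
Major 3rd (3rd): C
Perfect 5th (5th): Eb
Minor 7th (7th): Gb
Augmented 11th (11th): D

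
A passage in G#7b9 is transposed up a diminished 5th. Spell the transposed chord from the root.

A diminished 5th up from G# is D, so the new chord is D dominant seventh flat nine.
- root: D
- major 3rd: F#
- perfect 5th: A
- minor 7th: C
- minor 9th: Eb

D, F#, A, C, Eb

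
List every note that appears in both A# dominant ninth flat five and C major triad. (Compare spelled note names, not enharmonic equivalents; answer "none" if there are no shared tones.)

A# dominant ninth flat five = A-sharp, C-double-sharp, E, G-sharp, B-sharp.
C major triad = C, E, G.
Shared: E.

E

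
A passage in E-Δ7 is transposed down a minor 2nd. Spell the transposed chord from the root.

A minor 2nd down from E is D#, so the new chord is D# minor-major seventh.
- root: D#
- minor 3rd: F#
- perfect 5th: A#
- major 7th: C##

D#  F#  A#  C##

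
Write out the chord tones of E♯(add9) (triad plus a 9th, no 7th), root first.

E♯(add9) is an added-ninth built on E#.
Root: E#
Major 3rd (3rd): G##
Perfect 5th (5th): B#
Major 9th (9th): F##

E#, G##, B#, F##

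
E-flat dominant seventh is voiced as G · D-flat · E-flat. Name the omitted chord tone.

B-flat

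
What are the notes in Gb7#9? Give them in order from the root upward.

Gb  Bb  Db  Fb  A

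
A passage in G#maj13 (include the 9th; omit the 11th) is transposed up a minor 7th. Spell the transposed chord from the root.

F#, A#, C#, E#, G#, D#

G# up a minor 7th → F#. New chord: F# major thirteenth.
F# — root
A# — major 3rd
C# — perfect 5th
E# — major 7th
G# — major 9th
D# — major 13th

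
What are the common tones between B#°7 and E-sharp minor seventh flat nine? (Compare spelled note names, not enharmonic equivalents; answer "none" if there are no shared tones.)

B#°7 = B♯, D♯, F♯, A.
E-sharp minor seventh flat nine = E♯, G♯, B♯, D♯, F♯.
Shared: B♯, D♯, F♯.

B♯ D♯ F♯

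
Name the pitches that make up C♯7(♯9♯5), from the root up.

C#, E#, G##, B, D##

C♯7(♯9♯5): dominant seventh sharp nine sharp five on C#.
C# — root
E# — major 3rd
G## — augmented 5th
B — minor 7th
D## — augmented 9th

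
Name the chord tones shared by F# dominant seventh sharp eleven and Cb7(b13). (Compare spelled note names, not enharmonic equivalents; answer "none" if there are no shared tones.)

none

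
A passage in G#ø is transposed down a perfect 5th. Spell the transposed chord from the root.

C# – E – G – B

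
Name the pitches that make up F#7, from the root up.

Root F#, quality dominant seventh:
root → F#
3rd (major 3rd) → A#
5th (perfect 5th) → C#
7th (minor 7th) → E

F#, A#, C#, E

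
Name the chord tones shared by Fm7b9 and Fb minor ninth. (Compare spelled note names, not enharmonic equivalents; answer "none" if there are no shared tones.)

Gb

Fm7b9 = F, Ab, C, Eb, Gb.
Fb minor ninth = Fb, Abb, Cb, Ebb, Gb.
Shared: Gb.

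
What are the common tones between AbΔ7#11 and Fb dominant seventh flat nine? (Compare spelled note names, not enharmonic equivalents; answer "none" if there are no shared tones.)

AbΔ7#11: A♭ C E♭ G D
Fb dominant seventh flat nine: F♭ A♭ C♭ E𝄫 G𝄫
Common to both → A♭.

A♭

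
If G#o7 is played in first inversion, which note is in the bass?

G#o7 in root position is G#–B–D–F.
First inversion places the third in the bass, which is B.

B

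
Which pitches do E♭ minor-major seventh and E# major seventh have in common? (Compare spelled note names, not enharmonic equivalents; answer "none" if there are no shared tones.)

E♭ minor-major seventh = E-flat, G-flat, B-flat, D.
E# major seventh = E-sharp, G-double-sharp, B-sharp, D-double-sharp.
Shared: none.

none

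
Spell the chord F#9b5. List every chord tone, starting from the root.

F#, A#, C, E, G#

F#9b5: dominant ninth flat five on F#.
- root: F#
- major 3rd: A#
- diminished 5th: C
- minor 7th: E
- major 9th: G#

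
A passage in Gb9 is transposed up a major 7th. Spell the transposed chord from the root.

A major 7th up from G♭ is F, so the new chord is F dominant ninth.
root → F
3rd (major 3rd) → A
5th (perfect 5th) → C
7th (minor 7th) → E♭
9th (major 9th) → G

F  A  C  E♭  G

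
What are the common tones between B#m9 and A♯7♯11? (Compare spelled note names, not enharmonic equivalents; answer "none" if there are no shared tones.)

B#m9: B♯ D♯ F𝄪 A♯ C𝄪
A♯7♯11: A♯ C𝄪 E♯ G♯ D𝄪
Common to both → A♯, C𝄪.

A♯  C𝄪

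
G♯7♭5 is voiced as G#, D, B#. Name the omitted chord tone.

G♯7♭5 = G#, B#, D, F#. The voicing lacks the 7th (minor 7th), F#.

F#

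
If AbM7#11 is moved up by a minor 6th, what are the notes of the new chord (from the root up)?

Fb, Ab, Cb, Eb, Bb

A minor 6th up from Ab is Fb, so the new chord is Fb major seventh sharp eleven.
- root: Fb
- major 3rd: Ab
- perfect 5th: Cb
- major 7th: Eb
- augmented 11th: Bb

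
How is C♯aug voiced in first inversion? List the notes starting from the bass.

E#, G##, C#

C♯aug = C#–E#–G##; first inversion → third (E#) lowest.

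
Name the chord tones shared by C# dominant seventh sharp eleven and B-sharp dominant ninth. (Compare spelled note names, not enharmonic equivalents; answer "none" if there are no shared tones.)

C# dominant seventh sharp eleven: C# E# G# B F##
B-sharp dominant ninth: B# D## F## A# C##
Common to both → F##.

F##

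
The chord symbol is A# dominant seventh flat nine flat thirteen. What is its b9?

B

A# dominant seventh flat nine flat thirteen is built on A-sharp; its 9th is a minor 9th above the root.
A second above A uses the letter B, and the minor 9th above A-sharp is B.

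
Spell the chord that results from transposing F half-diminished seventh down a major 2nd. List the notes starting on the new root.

E-flat, G-flat, B-double-flat, D-flat

Transposed root: F → E-flat (major 2nd down). So we spell E-flat half-diminished seventh:
- root: E-flat
- minor 3rd: G-flat
- diminished 5th: B-double-flat
- minor 7th: D-flat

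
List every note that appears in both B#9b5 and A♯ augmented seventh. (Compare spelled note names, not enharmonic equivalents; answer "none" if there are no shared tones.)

B#9b5 = B#, D##, F#, A#, C##.
A♯ augmented seventh = A#, C##, E##, G#.
Shared: A#, C##.

A#, C##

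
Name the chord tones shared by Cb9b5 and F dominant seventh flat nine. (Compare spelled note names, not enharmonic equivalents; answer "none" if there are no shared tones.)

Eb

Cb9b5: Cb Eb Gbb Bbb Db
F dominant seventh flat nine: F A C Eb Gb
Common to both → Eb.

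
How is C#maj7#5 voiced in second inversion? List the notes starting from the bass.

G##  B#  C#  E#

C#maj7#5 = C#–E#–G##–B#; second inversion → fifth (G##) lowest.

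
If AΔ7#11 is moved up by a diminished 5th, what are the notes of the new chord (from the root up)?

Eb, G, Bb, D, A

A up a diminished 5th → Eb. New chord: Eb major seventh sharp eleven.
- root: Eb
- major 3rd: G
- perfect 5th: Bb
- major 7th: D
- augmented 11th: A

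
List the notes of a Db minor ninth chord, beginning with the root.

Db Fb Ab Cb Eb

Db minor ninth: minor ninth on Db.
root → Db
3rd (minor 3rd) → Fb
5th (perfect 5th) → Ab
7th (minor 7th) → Cb
9th (major 9th) → Eb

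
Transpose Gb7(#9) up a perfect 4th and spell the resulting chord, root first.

Gb up a perfect 4th → Cb. New chord: Cb dominant seventh sharp nine.
root → Cb
3rd (major 3rd) → Eb
5th (perfect 5th) → Gb
7th (minor 7th) → Bbb
9th (augmented 9th) → D

Cb, Eb, Gb, Bbb, D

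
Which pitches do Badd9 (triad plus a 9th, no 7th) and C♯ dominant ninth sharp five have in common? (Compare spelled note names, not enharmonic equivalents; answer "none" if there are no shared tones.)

B – D# – C#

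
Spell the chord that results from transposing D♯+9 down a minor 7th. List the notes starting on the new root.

E# – G## – B## – D# – F##

Transposed root: D# → E# (minor 7th down). So we spell E# dominant ninth sharp five:
- root: E#
- major 3rd: G##
- augmented 5th: B##
- minor 7th: D#
- major 9th: F##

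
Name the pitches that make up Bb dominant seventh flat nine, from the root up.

Bb D F Ab Cb

Root Bb, quality dominant seventh flat nine:
root → Bb
3rd (major 3rd) → D
5th (perfect 5th) → F
7th (minor 7th) → Ab
9th (minor 9th) → Cb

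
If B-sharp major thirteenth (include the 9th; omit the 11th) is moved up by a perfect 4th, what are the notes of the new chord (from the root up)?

E♯, G𝄪, B♯, D𝄪, F𝄪, C𝄪

Transposed root: B♯ → E♯ (perfect 4th up). So we spell E♯ major thirteenth:
- root: E♯
- major 3rd: G𝄪
- perfect 5th: B♯
- major 7th: D𝄪
- major 9th: F𝄪
- major 13th: C𝄪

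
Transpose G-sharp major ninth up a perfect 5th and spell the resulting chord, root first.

A perfect 5th up from G-sharp is D-sharp, so the new chord is D-sharp major ninth.
D-sharp — root
F-double-sharp — major 3rd
A-sharp — perfect 5th
C-double-sharp — major 7th
E-sharp — major 9th

D-sharp F-double-sharp A-sharp C-double-sharp E-sharp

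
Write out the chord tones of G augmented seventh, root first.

G, B, D-sharp, F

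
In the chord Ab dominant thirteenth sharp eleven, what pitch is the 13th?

F

Ab dominant thirteenth sharp eleven is built on A-flat; its 13th is a major 13th above the root.
A sixth above A uses the letter F, and the major 13th above A-flat is F.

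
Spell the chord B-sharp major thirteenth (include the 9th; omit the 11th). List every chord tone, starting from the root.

B-sharp major thirteenth: major thirteenth on B#.
root → B#
3rd (major 3rd) → D##
5th (perfect 5th) → F##
7th (major 7th) → A##
9th (major 9th) → C##
13th (major 13th) → G##

B# – D## – F## – A## – C## – G##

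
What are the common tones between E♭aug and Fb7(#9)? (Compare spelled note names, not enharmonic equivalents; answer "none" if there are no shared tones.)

G

E♭aug: Eb G B
Fb7(#9): Fb Ab Cb Ebb G
Common to both → G.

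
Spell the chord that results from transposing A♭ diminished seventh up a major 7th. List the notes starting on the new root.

A major 7th up from A-flat is G, so the new chord is G diminished seventh.
Root: G
Minor 3rd (3rd): B-flat
Diminished 5th (5th): D-flat
Diminished 7th (7th): F-flat

G, B-flat, D-flat, F-flat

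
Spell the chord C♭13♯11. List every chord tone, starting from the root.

C♭13♯11: dominant thirteenth sharp eleven on Cb.
- root: Cb
- major 3rd: Eb
- perfect 5th: Gb
- minor 7th: Bbb
- major 9th: Db
- augmented 11th: F
- major 13th: Ab

Cb  Eb  Gb  Bbb  Db  F  Ab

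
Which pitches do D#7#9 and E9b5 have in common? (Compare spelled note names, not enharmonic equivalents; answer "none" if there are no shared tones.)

D#7#9 = D#, F##, A#, C#, E##.
E9b5 = E, G#, Bb, D, F#.
Shared: none.

none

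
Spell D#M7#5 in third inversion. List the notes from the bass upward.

D#M7#5 = D#–F##–A##–C##; third inversion → seventh (C##) lowest.

C##, D#, F##, A##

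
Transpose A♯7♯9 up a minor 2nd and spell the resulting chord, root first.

B D♯ F♯ A C𝄪

Transposed root: A♯ → B (minor 2nd up). So we spell B dominant seventh sharp nine:
B — root
D♯ — major 3rd
F♯ — perfect 5th
A — minor 7th
C𝄪 — augmented 9th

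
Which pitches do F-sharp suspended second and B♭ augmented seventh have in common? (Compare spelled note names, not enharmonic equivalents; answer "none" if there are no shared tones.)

F-sharp suspended second = F-sharp, G-sharp, C-sharp.
B♭ augmented seventh = B-flat, D, F-sharp, A-flat.
Shared: F-sharp.

F-sharp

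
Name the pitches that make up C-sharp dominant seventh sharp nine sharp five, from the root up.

C-sharp dominant seventh sharp nine sharp five: dominant seventh sharp nine sharp five on C♯.
Root: C♯
Major 3rd (3rd): E♯
Augmented 5th (5th): G𝄪
Minor 7th (7th): B
Augmented 9th (9th): D𝄪

C♯, E♯, G𝄪, B, D𝄪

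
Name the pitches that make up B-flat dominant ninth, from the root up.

Bb, D, F, Ab, C

Root Bb, quality dominant ninth:
- root: Bb
- major 3rd: D
- perfect 5th: F
- minor 7th: Ab
- major 9th: C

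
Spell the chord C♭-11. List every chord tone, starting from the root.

Cb  Ebb  Gb  Bbb  Db  Fb

C♭-11: minor eleventh on Cb.
- root: Cb
- minor 3rd: Ebb
- perfect 5th: Gb
- minor 7th: Bbb
- major 9th: Db
- perfect 11th: Fb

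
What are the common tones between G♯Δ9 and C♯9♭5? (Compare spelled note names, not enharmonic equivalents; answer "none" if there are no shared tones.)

D#

G♯Δ9: G# B# D# F## A#
C♯9♭5: C# E# G B D#
Common to both → D#.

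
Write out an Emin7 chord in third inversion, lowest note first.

D, E, G, B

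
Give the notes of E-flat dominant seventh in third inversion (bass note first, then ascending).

Db, Eb, G, Bb

E-flat dominant seventh = Eb–G–Bb–Db; third inversion → seventh (Db) lowest.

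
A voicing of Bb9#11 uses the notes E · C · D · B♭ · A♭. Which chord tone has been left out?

F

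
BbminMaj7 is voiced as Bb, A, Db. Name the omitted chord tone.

The full BbminMaj7 chord is Bb, Db, F, A.
Comparing with the voicing, the perfect 5th (5th) — F — is absent.

F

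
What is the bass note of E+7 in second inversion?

E+7 = E–G♯–B♯–D. Second inversion → fifth in the bass = B♯.

B♯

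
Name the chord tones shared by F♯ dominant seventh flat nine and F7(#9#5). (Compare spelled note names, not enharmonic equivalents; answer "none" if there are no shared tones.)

C♯

F♯ dominant seventh flat nine: F♯ A♯ C♯ E G
F7(#9#5): F A C♯ E♭ G♯
Common to both → C♯.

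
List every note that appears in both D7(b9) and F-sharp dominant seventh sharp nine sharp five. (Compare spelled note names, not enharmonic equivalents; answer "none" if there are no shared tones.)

F#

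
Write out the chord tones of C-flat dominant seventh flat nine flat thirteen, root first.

C-flat, E-flat, G-flat, B-double-flat, D-double-flat, A-double-flat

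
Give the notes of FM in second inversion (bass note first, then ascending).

C F A

FM = F–A–C; second inversion → fifth (C) lowest.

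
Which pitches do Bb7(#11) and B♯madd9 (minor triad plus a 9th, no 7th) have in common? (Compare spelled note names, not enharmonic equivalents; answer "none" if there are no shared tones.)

none

Bb7(#11): Bb D F Ab E
B♯madd9: B# D# F## C##
Common to both → none.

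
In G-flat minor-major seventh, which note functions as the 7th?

Root of G-flat minor-major seventh = Gb. The 7th is a major 7th: Gb up a major 7th → F.

F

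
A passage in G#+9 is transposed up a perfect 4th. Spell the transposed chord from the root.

Transposed root: G♯ → C♯ (perfect 4th up). So we spell C♯ dominant ninth sharp five:
C♯ — root
E♯ — major 3rd
G𝄪 — augmented 5th
B — minor 7th
D♯ — major 9th

C♯  E♯  G𝄪  B  D♯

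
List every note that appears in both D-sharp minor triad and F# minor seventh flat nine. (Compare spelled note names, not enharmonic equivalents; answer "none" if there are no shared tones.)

F#

D-sharp minor triad = D#, F#, A#.
F# minor seventh flat nine = F#, A, C#, E, G.
Shared: F#.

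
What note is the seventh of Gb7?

Gb7 is built on Gb; its 7th is a minor 7th above the root.
A seventh above G uses the letter F, and the minor 7th above Gb is Fb.

Fb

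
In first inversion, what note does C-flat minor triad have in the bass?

Ebb

C-flat minor triad = Cb–Ebb–Gb. First inversion → third in the bass = Ebb.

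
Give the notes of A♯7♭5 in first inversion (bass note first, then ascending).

C##, E, G#, A#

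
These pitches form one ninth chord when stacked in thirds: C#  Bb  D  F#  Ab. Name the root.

Arranged so that each adjacent pair is a third by letter name: Bb – D – F# – Ab – C#.
The bottom of that stack, Bb, is the root (this is Bb dominant seventh sharp nine sharp five).

Bb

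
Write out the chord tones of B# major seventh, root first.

B-sharp  D-double-sharp  F-double-sharp  A-double-sharp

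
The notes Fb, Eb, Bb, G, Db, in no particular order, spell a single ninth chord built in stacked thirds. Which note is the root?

Eb

Arranged so that each adjacent pair is a third by letter name: Eb – G – Bb – Db – Fb.
The bottom of that stack, Eb, is the root (this is Eb dominant seventh flat nine).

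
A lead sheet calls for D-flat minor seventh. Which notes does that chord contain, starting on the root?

D♭, F♭, A♭, C♭

Root D♭, quality minor seventh:
root → D♭
3rd (minor 3rd) → F♭
5th (perfect 5th) → A♭
7th (minor 7th) → C♭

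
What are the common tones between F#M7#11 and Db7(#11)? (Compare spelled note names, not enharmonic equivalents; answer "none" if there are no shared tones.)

none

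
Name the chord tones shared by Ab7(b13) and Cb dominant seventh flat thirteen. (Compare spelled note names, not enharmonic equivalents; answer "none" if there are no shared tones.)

Eb, Gb

Ab7(b13) = Ab, C, Eb, Gb, Fb.
Cb dominant seventh flat thirteen = Cb, Eb, Gb, Bbb, Abb.
Shared: Eb, Gb.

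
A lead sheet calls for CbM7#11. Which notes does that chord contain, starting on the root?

Cb – Eb – Gb – Bb – F

Root Cb, quality major seventh sharp eleven:
root → Cb
3rd (major 3rd) → Eb
5th (perfect 5th) → Gb
7th (major 7th) → Bb
11th (augmented 11th) → F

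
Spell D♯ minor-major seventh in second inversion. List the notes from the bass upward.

In root position, D♯ minor-major seventh is D-sharp–F-sharp–A-sharp–C-double-sharp.
Second inversion puts the fifth (A-sharp) in the bass.

A-sharp – C-double-sharp – D-sharp – F-sharp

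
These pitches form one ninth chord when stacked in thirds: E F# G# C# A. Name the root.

F#

Stacking in thirds gives F# – A – C# – E – G#, so F# is the root — F# minor ninth.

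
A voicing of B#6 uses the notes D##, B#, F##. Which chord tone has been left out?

The full B#6 chord is B#, D##, F##, G##.
Comparing with the voicing, the major 6th (6th) — G## — is absent.

G##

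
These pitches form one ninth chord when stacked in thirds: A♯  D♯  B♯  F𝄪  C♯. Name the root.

Arranged so that each adjacent pair is a third by letter name: B♯ – D♯ – F𝄪 – A♯ – C♯.
The bottom of that stack, B♯, is the root (this is B♯ minor seventh flat nine).

B♯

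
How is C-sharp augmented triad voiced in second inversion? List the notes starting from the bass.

G-double-sharp, C-sharp, E-sharp

C-sharp augmented triad = C-sharp–E-sharp–G-double-sharp; second inversion → fifth (G-double-sharp) lowest.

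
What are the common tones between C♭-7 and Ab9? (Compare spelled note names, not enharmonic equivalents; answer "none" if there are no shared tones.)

C♭-7 = C♭, E𝄫, G♭, B𝄫.
Ab9 = A♭, C, E♭, G♭, B♭.
Shared: G♭.

G♭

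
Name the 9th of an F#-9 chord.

G#

F#-9 is built on F#; its 9th is a major 9th above the root.
A second above F uses the letter G, and the major 9th above F# is G#.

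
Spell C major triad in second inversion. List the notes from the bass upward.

G – C – E

C major triad = C–E–G; second inversion → fifth (G) lowest.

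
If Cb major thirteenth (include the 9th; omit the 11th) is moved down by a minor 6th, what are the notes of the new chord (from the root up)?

Transposed root: C-flat → E-flat (minor 6th down). So we spell E-flat major thirteenth:
E-flat — root
G — major 3rd
B-flat — perfect 5th
D — major 7th
F — major 9th
C — major 13th

E-flat – G – B-flat – D – F – C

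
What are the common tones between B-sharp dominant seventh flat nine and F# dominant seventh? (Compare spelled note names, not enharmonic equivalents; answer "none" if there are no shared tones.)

B-sharp dominant seventh flat nine = B-sharp, D-double-sharp, F-double-sharp, A-sharp, C-sharp.
F# dominant seventh = F-sharp, A-sharp, C-sharp, E.
Shared: A-sharp, C-sharp.

A-sharp – C-sharp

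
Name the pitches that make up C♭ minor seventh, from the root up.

Cb, Ebb, Gb, Bbb

Root Cb, quality minor seventh:
Cb — root
Ebb — minor 3rd
Gb — perfect 5th
Bbb — minor 7th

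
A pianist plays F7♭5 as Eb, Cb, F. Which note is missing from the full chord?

A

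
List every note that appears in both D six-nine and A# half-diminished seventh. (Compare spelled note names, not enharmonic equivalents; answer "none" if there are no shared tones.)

E

D six-nine = D, F-sharp, A, B, E.
A# half-diminished seventh = A-sharp, C-sharp, E, G-sharp.
Shared: E.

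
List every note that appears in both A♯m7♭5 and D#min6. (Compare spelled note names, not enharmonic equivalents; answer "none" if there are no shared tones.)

A♯m7♭5: A# C# E G#
D#min6: D# F# A# B#
Common to both → A#.

A#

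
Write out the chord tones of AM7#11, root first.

AM7#11 is a major seventh sharp eleven built on A.
Root: A
Major 3rd (3rd): C♯
Perfect 5th (5th): E
Major 7th (7th): G♯
Augmented 11th (11th): D♯

A, C♯, E, G♯, D♯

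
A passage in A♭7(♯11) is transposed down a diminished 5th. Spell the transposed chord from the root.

Transposed root: A♭ → D (diminished 5th down). So we spell D dominant seventh sharp eleven:
Root: D
Major 3rd (3rd): F♯
Perfect 5th (5th): A
Minor 7th (7th): C
Augmented 11th (11th): G♯

D, F♯, A, C, G♯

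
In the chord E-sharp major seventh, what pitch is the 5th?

B♯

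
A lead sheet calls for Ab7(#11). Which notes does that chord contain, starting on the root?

Ab7(#11): dominant seventh sharp eleven on Ab.
- root: Ab
- major 3rd: C
- perfect 5th: Eb
- minor 7th: Gb
- augmented 11th: D

Ab  C  Eb  Gb  D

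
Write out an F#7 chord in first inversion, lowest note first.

A♯  C♯  E  F♯

F#7 = F♯–A♯–C♯–E; first inversion → third (A♯) lowest.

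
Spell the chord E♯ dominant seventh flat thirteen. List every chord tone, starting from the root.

E#, G##, B#, D#, C#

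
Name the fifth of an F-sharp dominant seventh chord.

C-sharp

F-sharp dominant seventh is built on F-sharp; its 5th is a perfect 5th above the root.
A fifth above F uses the letter C, and the perfect 5th above F-sharp is C-sharp.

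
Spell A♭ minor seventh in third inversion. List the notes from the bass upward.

In root position, A♭ minor seventh is A-flat–C-flat–E-flat–G-flat.
Third inversion puts the seventh (G-flat) in the bass.

G-flat  A-flat  C-flat  E-flat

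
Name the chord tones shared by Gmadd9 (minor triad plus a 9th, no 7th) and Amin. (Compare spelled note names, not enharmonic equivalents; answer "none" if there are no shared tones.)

A

Gmadd9: G Bb D A
Amin: A C E
Common to both → A.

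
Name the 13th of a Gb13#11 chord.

Gb13#11 is built on Gb; its 13th is a major 13th above the root.
A sixth above G uses the letter E, and the major 13th above Gb is Eb.

Eb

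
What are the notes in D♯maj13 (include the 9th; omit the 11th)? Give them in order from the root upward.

D# – F## – A# – C## – E# – B#

Root D#, quality major thirteenth:
Root: D#
Major 3rd (3rd): F##
Perfect 5th (5th): A#
Major 7th (7th): C##
Major 9th (9th): E#
Major 13th (13th): B#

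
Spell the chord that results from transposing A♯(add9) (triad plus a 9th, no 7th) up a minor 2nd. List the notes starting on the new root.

B D# F# C#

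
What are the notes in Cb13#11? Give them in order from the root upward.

C♭ E♭ G♭ B𝄫 D♭ F A♭

Root C♭, quality dominant thirteenth sharp eleven:
- root: C♭
- major 3rd: E♭
- perfect 5th: G♭
- minor 7th: B𝄫
- major 9th: D♭
- augmented 11th: F
- major 13th: A♭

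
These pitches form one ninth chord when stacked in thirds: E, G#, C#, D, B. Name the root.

C#

Stacking in thirds gives C# – E – G# – B – D, so C# is the root — C# minor seventh flat nine.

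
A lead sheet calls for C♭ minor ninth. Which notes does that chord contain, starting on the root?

C♭ minor ninth is a minor ninth built on C-flat.
C-flat — root
E-double-flat — minor 3rd
G-flat — perfect 5th
B-double-flat — minor 7th
D-flat — major 9th

C-flat, E-double-flat, G-flat, B-double-flat, D-flat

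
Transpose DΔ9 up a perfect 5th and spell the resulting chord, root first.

A  C♯  E  G♯  B

Transposed root: D → A (perfect 5th up). So we spell A major ninth:
Root: A
Major 3rd (3rd): C♯
Perfect 5th (5th): E
Major 7th (7th): G♯
Major 9th (9th): B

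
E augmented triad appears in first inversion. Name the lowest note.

G#

E augmented triad in root position is E–G#–B#.
First inversion places the third in the bass, which is G#.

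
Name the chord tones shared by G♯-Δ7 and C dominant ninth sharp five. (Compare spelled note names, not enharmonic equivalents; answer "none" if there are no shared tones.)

G♯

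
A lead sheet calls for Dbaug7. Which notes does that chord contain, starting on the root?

D♭  F  A  C♭

Dbaug7: augmented seventh on D♭.
- root: D♭
- major 3rd: F
- augmented 5th: A
- minor 7th: C♭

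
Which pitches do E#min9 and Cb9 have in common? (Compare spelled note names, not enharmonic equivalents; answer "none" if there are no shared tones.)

none

E#min9: E♯ G♯ B♯ D♯ F𝄪
Cb9: C♭ E♭ G♭ B𝄫 D♭
Common to both → none.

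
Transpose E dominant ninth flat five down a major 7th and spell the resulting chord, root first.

E down a major 7th → F. New chord: F dominant ninth flat five.
- root: F
- major 3rd: A
- diminished 5th: Cb
- minor 7th: Eb
- major 9th: G

F, A, Cb, Eb, G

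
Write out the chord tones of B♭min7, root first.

B♭min7 is a minor seventh built on B♭.
- root: B♭
- minor 3rd: D♭
- perfect 5th: F
- minor 7th: A♭

B♭ – D♭ – F – A♭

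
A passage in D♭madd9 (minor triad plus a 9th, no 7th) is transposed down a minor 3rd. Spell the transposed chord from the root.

B♭ D♭ F C

Transposed root: D♭ → B♭ (minor 3rd down). So we spell B♭ minor added-ninth:
Root: B♭
Minor 3rd (3rd): D♭
Perfect 5th (5th): F
Major 9th (9th): C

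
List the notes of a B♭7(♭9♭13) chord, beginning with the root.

Bb D F Ab Cb Gb

Root Bb, quality dominant seventh flat nine flat thirteen:
Root: Bb
Major 3rd (3rd): D
Perfect 5th (5th): F
Minor 7th (7th): Ab
Minor 9th (9th): Cb
Minor 13th (13th): Gb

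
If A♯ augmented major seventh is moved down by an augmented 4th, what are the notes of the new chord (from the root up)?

A-sharp down an augmented 4th → E. New chord: E augmented major seventh.
- root: E
- major 3rd: G-sharp
- augmented 5th: B-sharp
- major 7th: D-sharp

E, G-sharp, B-sharp, D-sharp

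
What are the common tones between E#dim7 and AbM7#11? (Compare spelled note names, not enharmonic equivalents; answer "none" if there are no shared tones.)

D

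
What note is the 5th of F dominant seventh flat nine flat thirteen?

C

Root of F dominant seventh flat nine flat thirteen = F. The 5th is a perfect 5th: F up a perfect 5th → C.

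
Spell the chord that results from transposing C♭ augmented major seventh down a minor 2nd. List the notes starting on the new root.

Cb down a minor 2nd → Bb. New chord: Bb augmented major seventh.
Root: Bb
Major 3rd (3rd): D
Augmented 5th (5th): F#
Major 7th (7th): A

Bb D F# A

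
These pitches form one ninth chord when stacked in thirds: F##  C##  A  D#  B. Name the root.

B

Stacking in thirds gives B – D# – F## – A – C##, so B is the root — B dominant seventh sharp nine sharp five.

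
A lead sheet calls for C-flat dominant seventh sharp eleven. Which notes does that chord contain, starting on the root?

C♭, E♭, G♭, B𝄫, F

C-flat dominant seventh sharp eleven is a dominant seventh sharp eleven built on C♭.
C♭ — root
E♭ — major 3rd
G♭ — perfect 5th
B𝄫 — minor 7th
F — augmented 11th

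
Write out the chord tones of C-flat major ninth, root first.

C♭ – E♭ – G♭ – B♭ – D♭

C-flat major ninth: major ninth on C♭.
C♭ — root
E♭ — major 3rd
G♭ — perfect 5th
B♭ — major 7th
D♭ — major 9th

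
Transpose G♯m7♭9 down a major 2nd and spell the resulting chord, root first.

G# down a major 2nd → F#. New chord: F# minor seventh flat nine.
Root: F#
Minor 3rd (3rd): A
Perfect 5th (5th): C#
Minor 7th (7th): E
Minor 9th (9th): G

F# – A – C# – E – G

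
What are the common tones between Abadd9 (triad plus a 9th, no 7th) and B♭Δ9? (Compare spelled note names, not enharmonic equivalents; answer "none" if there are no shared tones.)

Abadd9: A♭ C E♭ B♭
B♭Δ9: B♭ D F A C
Common to both → C, B♭.

C, B♭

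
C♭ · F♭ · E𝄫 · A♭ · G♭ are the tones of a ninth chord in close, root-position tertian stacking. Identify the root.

F♭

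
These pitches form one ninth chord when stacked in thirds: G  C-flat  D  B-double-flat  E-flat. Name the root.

C-flat

Stacking in thirds gives C-flat – E-flat – G – B-double-flat – D, so C-flat is the root — C-flat dominant seventh sharp nine sharp five.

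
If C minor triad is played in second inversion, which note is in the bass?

G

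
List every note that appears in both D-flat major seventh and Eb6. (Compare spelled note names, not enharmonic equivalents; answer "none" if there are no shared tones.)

C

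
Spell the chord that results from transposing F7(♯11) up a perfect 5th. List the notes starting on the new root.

A perfect 5th up from F is C, so the new chord is C dominant seventh sharp eleven.
root → C
3rd (major 3rd) → E
5th (perfect 5th) → G
7th (minor 7th) → B♭
11th (augmented 11th) → F♯

C, E, G, B♭, F♯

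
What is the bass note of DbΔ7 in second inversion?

Ab

DbΔ7 = Db–F–Ab–C. Second inversion → fifth in the bass = Ab.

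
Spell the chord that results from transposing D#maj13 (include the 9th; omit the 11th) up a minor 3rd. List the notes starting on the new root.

F# – A# – C# – E# – G# – D#

D# up a minor 3rd → F#. New chord: F# major thirteenth.
F# — root
A# — major 3rd
C# — perfect 5th
E# — major 7th
G# — major 9th
D# — major 13th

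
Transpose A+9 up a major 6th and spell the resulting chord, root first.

F# A# C## E G#

Transposed root: A → F# (major 6th up). So we spell F# dominant ninth sharp five:
- root: F#
- major 3rd: A#
- augmented 5th: C##
- minor 7th: E
- major 9th: G#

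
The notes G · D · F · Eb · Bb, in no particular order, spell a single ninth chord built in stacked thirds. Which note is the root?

Eb

Stacking in thirds gives Eb – G – Bb – D – F, so Eb is the root — Eb major ninth.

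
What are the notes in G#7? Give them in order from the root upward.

G♯ B♯ D♯ F♯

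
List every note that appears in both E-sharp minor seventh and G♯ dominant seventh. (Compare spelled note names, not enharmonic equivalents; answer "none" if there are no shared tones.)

E-sharp minor seventh = E-sharp, G-sharp, B-sharp, D-sharp.
G♯ dominant seventh = G-sharp, B-sharp, D-sharp, F-sharp.
Shared: G-sharp, B-sharp, D-sharp.

G-sharp B-sharp D-sharp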